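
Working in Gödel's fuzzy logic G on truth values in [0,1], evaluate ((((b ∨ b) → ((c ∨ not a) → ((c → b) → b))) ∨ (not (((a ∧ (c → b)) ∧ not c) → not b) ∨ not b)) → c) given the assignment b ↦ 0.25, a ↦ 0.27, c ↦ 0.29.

(b ∨ b) = max(0.25, 0.25) = 0.25
not a: Gödel ¬ of 0.27 = 0 (operand ≠ 0)
(c ∨ not a) = max(0.29, 0) = 0.29
(c → b): 0.29 > 0.25, so result = 0.25
((c → b) → b): 0.25 ≤ 0.25, so result = 1
((c ∨ not a) → ((c → b) → b)): 0.29 ≤ 1, so result = 1
((b ∨ b) → ((c ∨ not a) → ((c → b) → b))): 0.25 ≤ 1, so result = 1
(c → b): 0.29 > 0.25, so result = 0.25
(a ∧ (c → b)) = min(0.27, 0.25) = 0.25
not c: Gödel ¬ of 0.29 = 0 (operand ≠ 0)
((a ∧ (c → b)) ∧ not c) = min(0.25, 0) = 0
not b: Gödel ¬ of 0.25 = 0 (operand ≠ 0)
(((a ∧ (c → b)) ∧ not c) → not b): 0 ≤ 0, so result = 1
not (((a ∧ (c → b)) ∧ not c) → not b): Gödel ¬ of 1 = 0 (operand ≠ 0)
not b: Gödel ¬ of 0.25 = 0 (operand ≠ 0)
(not (((a ∧ (c → b)) ∧ not c) → not b) ∨ not b) = max(0, 0) = 0
(((b ∨ b) → ((c ∨ not a) → ((c → b) → b))) ∨ (not (((a ∧ (c → b)) ∧ not c) → not b) ∨ not b)) = max(1, 0) = 1
((((b ∨ b) → ((c ∨ not a) → ((c → b) → b))) ∨ (not (((a ∧ (c → b)) ∧ not c) → not b) ∨ not b)) → c): 1 > 0.29, so result = 0.29

0.29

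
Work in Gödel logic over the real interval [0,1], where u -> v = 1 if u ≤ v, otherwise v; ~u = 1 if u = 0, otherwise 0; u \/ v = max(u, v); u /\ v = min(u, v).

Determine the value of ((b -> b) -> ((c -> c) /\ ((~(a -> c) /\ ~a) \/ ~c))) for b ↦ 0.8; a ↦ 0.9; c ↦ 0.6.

0.00

(b -> b): 0.8 ≤ 0.8, so result = 1
(c -> c): 0.6 ≤ 0.6, so result = 1
(a -> c): 0.9 > 0.6, so result = 0.6
~(a -> c): Gödel ¬ of 0.6 = 0 (operand ≠ 0)
~a: Gödel ¬ of 0.9 = 0 (operand ≠ 0)
(~(a -> c) /\ ~a) = min(0, 0) = 0
~c: Gödel ¬ of 0.6 = 0 (operand ≠ 0)
((~(a -> c) /\ ~a) \/ ~c) = max(0, 0) = 0
((c -> c) /\ ((~(a -> c) /\ ~a) \/ ~c)) = min(1, 0) = 0
((b -> b) -> ((c -> c) /\ ((~(a -> c) /\ ~a) \/ ~c))): 1 > 0, so result = 0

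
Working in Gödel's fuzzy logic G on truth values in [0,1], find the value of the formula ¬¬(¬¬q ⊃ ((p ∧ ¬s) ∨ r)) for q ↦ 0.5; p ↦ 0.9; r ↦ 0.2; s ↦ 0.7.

¬q: Gödel ¬ of 0.5 = 0 (operand ≠ 0)
¬¬q: Gödel ¬ of 0 = 1 (operand is 0)
¬s: Gödel ¬ of 0.7 = 0 (operand ≠ 0)
(p ∧ ¬s) = min(0.9, 0) = 0
((p ∧ ¬s) ∨ r) = max(0, 0.2) = 0.2
(¬¬q ⊃ ((p ∧ ¬s) ∨ r)): 1 > 0.2, so result = 0.2
¬(¬¬q ⊃ ((p ∧ ¬s) ∨ r)): Gödel ¬ of 0.2 = 0 (operand ≠ 0)
¬¬(¬¬q ⊃ ((p ∧ ¬s) ∨ r)): Gödel ¬ of 0 = 1 (operand is 0)

1.00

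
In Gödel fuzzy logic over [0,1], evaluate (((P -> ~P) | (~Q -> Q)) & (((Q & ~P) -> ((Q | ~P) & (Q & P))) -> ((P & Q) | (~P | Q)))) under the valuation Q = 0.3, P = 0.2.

~P: Gödel ¬ of 0.2 = 0 (operand ≠ 0)
(P -> ~P): 0.2 > 0, so result = 0
~Q: Gödel ¬ of 0.3 = 0 (operand ≠ 0)
(~Q -> Q): 0 ≤ 0.3, so result = 1
((P -> ~P) | (~Q -> Q)) = max(0, 1) = 1
~P: Gödel ¬ of 0.2 = 0 (operand ≠ 0)
(Q & ~P) = min(0.3, 0) = 0
~P: Gödel ¬ of 0.2 = 0 (operand ≠ 0)
(Q | ~P) = max(0.3, 0) = 0.3
(Q & P) = min(0.3, 0.2) = 0.2
((Q | ~P) & (Q & P)) = min(0.3, 0.2) = 0.2
((Q & ~P) -> ((Q | ~P) & (Q & P))): 0 ≤ 0.2, so result = 1
(P & Q) = min(0.2, 0.3) = 0.2
~P: Gödel ¬ of 0.2 = 0 (operand ≠ 0)
(~P | Q) = max(0, 0.3) = 0.3
((P & Q) | (~P | Q)) = max(0.2, 0.3) = 0.3
(((Q & ~P) -> ((Q | ~P) & (Q & P))) -> ((P & Q) | (~P | Q))): 1 > 0.3, so result = 0.3
(((P -> ~P) | (~Q -> Q)) & (((Q & ~P) -> ((Q | ~P) & (Q & P))) -> ((P & Q) | (~P | Q)))) = min(1, 0.3) = 0.3

0.30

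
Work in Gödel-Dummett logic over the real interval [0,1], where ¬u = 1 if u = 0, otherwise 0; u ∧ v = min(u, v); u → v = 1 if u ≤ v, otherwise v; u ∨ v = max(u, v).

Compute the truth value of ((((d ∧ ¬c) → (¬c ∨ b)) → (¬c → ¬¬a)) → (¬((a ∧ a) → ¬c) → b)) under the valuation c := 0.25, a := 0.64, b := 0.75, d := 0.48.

¬c: Gödel ¬ of 0.25 = 0 (operand ≠ 0)
(d ∧ ¬c) = min(0.48, 0) = 0
¬c: Gödel ¬ of 0.25 = 0 (operand ≠ 0)
(¬c ∨ b) = max(0, 0.75) = 0.75
((d ∧ ¬c) → (¬c ∨ b)): 0 ≤ 0.75, so result = 1
¬c: Gödel ¬ of 0.25 = 0 (operand ≠ 0)
¬a: Gödel ¬ of 0.64 = 0 (operand ≠ 0)
¬¬a: Gödel ¬ of 0 = 1 (operand is 0)
(¬c → ¬¬a): 0 ≤ 1, so result = 1
(((d ∧ ¬c) → (¬c ∨ b)) → (¬c → ¬¬a)): 1 ≤ 1, so result = 1
(a ∧ a) = min(0.64, 0.64) = 0.64
¬c: Gödel ¬ of 0.25 = 0 (operand ≠ 0)
((a ∧ a) → ¬c): 0.64 > 0, so result = 0
¬((a ∧ a) → ¬c): Gödel ¬ of 0 = 1 (operand is 0)
(¬((a ∧ a) → ¬c) → b): 1 > 0.75, so result = 0.75
((((d ∧ ¬c) → (¬c ∨ b)) → (¬c → ¬¬a)) → (¬((a ∧ a) → ¬c) → b)): 1 > 0.75, so result = 0.75

0.75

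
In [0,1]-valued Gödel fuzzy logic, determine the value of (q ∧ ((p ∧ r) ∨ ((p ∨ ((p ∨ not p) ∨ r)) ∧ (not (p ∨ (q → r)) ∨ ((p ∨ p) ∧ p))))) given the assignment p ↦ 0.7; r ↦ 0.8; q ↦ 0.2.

0.20

(p ∧ r) = min(0.7, 0.8) = 0.7
not p: Gödel ¬ of 0.7 = 0 (operand ≠ 0)
(p ∨ not p) = max(0.7, 0) = 0.7
((p ∨ not p) ∨ r) = max(0.7, 0.8) = 0.8
(p ∨ ((p ∨ not p) ∨ r)) = max(0.7, 0.8) = 0.8
(q → r): 0.2 ≤ 0.8, so result = 1
(p ∨ (q → r)) = max(0.7, 1) = 1
not (p ∨ (q → r)): Gödel ¬ of 1 = 0 (operand ≠ 0)
(p ∨ p) = max(0.7, 0.7) = 0.7
((p ∨ p) ∧ p) = min(0.7, 0.7) = 0.7
(not (p ∨ (q → r)) ∨ ((p ∨ p) ∧ p)) = max(0, 0.7) = 0.7
((p ∨ ((p ∨ not p) ∨ r)) ∧ (not (p ∨ (q → r)) ∨ ((p ∨ p) ∧ p))) = min(0.8, 0.7) = 0.7
((p ∧ r) ∨ ((p ∨ ((p ∨ not p) ∨ r)) ∧ (not (p ∨ (q → r)) ∨ ((p ∨ p) ∧ p)))) = max(0.7, 0.7) = 0.7
(q ∧ ((p ∧ r) ∨ ((p ∨ ((p ∨ not p) ∨ r)) ∧ (not (p ∨ (q → r)) ∨ ((p ∨ p) ∧ p))))) = min(0.2, 0.7) = 0.2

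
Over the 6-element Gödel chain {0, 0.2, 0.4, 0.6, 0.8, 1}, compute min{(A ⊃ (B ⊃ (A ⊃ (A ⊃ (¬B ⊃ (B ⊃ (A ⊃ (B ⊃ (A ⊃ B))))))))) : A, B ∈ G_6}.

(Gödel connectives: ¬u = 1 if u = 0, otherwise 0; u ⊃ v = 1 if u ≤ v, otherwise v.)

Every assignment gives 1. For instance at A = 0, B = 0:
  ¬B: Gödel ¬ of 0 = 1 (operand is 0)
  (A ⊃ B): 0 ≤ 0, so result = 1
  (B ⊃ (A ⊃ B)): 0 ≤ 1, so result = 1
  (A ⊃ (B ⊃ (A ⊃ B))): 0 ≤ 1, so result = 1
  (B ⊃ (A ⊃ (B ⊃ (A ⊃ B)))): 0 ≤ 1, so result = 1
  (¬B ⊃ (B ⊃ (A ⊃ (B ⊃ (A ⊃ B))))): 1 ≤ 1, so result = 1
  (A ⊃ (¬B ⊃ (B ⊃ (A ⊃ (B ⊃ (A ⊃ B)))))): 0 ≤ 1, so result = 1
  (A ⊃ (A ⊃ (¬B ⊃ (B ⊃ (A ⊃ (B ⊃ (A ⊃ B))))))): 0 ≤ 1, so result = 1
  (B ⊃ (A ⊃ (A ⊃ (¬B ⊃ (B ⊃ (A ⊃ (B ⊃ (A ⊃ B)))))))): 0 ≤ 1, so result = 1
  (A ⊃ (B ⊃ (A ⊃ (A ⊃ (¬B ⊃ (B ⊃ (A ⊃ (B ⊃ (A ⊃ B))))))))): 0 ≤ 1, so result = 1
All 36 assignments give value 1 — the formula is a G_6-tautology.

1.00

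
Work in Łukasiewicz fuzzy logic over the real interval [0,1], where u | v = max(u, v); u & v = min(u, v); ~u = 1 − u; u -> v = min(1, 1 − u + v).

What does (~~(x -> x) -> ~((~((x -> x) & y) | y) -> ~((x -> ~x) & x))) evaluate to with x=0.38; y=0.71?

0.09

(x -> x): min(1, 1 − 0.38 + 0.38) = 1
~(x -> x): Łukasiewicz ¬ gives 1 − 1 = 0
~~(x -> x): Łukasiewicz ¬ gives 1 − 0 = 1
(x -> x): min(1, 1 − 0.38 + 0.38) = 1
((x -> x) & y) = min(1, 0.71) = 0.71
~((x -> x) & y): Łukasiewicz ¬ gives 1 − 0.71 = 0.29
(~((x -> x) & y) | y) = max(0.29, 0.71) = 0.71
~x: Łukasiewicz ¬ gives 1 − 0.38 = 0.62
(x -> ~x): min(1, 1 − 0.38 + 0.62) = 1
((x -> ~x) & x) = min(1, 0.38) = 0.38
~((x -> ~x) & x): Łukasiewicz ¬ gives 1 − 0.38 = 0.62
((~((x -> x) & y) | y) -> ~((x -> ~x) & x)): min(1, 1 − 0.71 + 0.62) = 0.91
~((~((x -> x) & y) | y) -> ~((x -> ~x) & x)): Łukasiewicz ¬ gives 1 − 0.91 = 0.09
(~~(x -> x) -> ~((~((x -> x) & y) | y) -> ~((x -> ~x) & x))): min(1, 1 − 1 + 0.09) = 0.09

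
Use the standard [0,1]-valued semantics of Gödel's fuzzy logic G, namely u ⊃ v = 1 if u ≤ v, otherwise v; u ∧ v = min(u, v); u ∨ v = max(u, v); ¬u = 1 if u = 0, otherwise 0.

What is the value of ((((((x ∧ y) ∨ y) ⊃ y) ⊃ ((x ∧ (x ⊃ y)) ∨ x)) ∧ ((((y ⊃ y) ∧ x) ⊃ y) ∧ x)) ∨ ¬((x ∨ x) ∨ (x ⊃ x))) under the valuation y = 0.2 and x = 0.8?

(x ∧ y) = min(0.8, 0.2) = 0.2
((x ∧ y) ∨ y) = max(0.2, 0.2) = 0.2
(((x ∧ y) ∨ y) ⊃ y): 0.2 ≤ 0.2, so result = 1
(x ⊃ y): 0.8 > 0.2, so result = 0.2
(x ∧ (x ⊃ y)) = min(0.8, 0.2) = 0.2
((x ∧ (x ⊃ y)) ∨ x) = max(0.2, 0.8) = 0.8
((((x ∧ y) ∨ y) ⊃ y) ⊃ ((x ∧ (x ⊃ y)) ∨ x)): 1 > 0.8, so result = 0.8
(y ⊃ y): 0.2 ≤ 0.2, so result = 1
((y ⊃ y) ∧ x) = min(1, 0.8) = 0.8
(((y ⊃ y) ∧ x) ⊃ y): 0.8 > 0.2, so result = 0.2
((((y ⊃ y) ∧ x) ⊃ y) ∧ x) = min(0.2, 0.8) = 0.2
(((((x ∧ y) ∨ y) ⊃ y) ⊃ ((x ∧ (x ⊃ y)) ∨ x)) ∧ ((((y ⊃ y) ∧ x) ⊃ y) ∧ x)) = min(0.8, 0.2) = 0.2
(x ∨ x) = max(0.8, 0.8) = 0.8
(x ⊃ x): 0.8 ≤ 0.8, so result = 1
((x ∨ x) ∨ (x ⊃ x)) = max(0.8, 1) = 1
¬((x ∨ x) ∨ (x ⊃ x)): Gödel ¬ of 1 = 0 (operand ≠ 0)
((((((x ∧ y) ∨ y) ⊃ y) ⊃ ((x ∧ (x ⊃ y)) ∨ x)) ∧ ((((y ⊃ y) ∧ x) ⊃ y) ∧ x)) ∨ ¬((x ∨ x) ∨ (x ⊃ x))) = max(0.2, 0) = 0.2

0.20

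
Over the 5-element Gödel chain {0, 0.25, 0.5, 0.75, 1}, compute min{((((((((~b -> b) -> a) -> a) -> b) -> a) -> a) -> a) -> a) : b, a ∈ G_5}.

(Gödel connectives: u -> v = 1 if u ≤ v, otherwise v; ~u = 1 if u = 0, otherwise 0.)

0.25

The minimum is attained at b = 0, a = 0.25:
  ~b: Gödel ¬ of 0 = 1 (operand is 0)
  (~b -> b): 1 > 0, so result = 0
  ((~b -> b) -> a): 0 ≤ 0.25, so result = 1
  (((~b -> b) -> a) -> a): 1 > 0.25, so result = 0.25
  ((((~b -> b) -> a) -> a) -> b): 0.25 > 0, so result = 0
  (((((~b -> b) -> a) -> a) -> b) -> a): 0 ≤ 0.25, so result = 1
  ((((((~b -> b) -> a) -> a) -> b) -> a) -> a): 1 > 0.25, so result = 0.25
  (((((((~b -> b) -> a) -> a) -> b) -> a) -> a) -> a): 0.25 ≤ 0.25, so result = 1
  ((((((((~b -> b) -> a) -> a) -> b) -> a) -> a) -> a) -> a): 1 > 0.25, so result = 0.25
Checking all 25 assignments confirms none give a value below 0.25.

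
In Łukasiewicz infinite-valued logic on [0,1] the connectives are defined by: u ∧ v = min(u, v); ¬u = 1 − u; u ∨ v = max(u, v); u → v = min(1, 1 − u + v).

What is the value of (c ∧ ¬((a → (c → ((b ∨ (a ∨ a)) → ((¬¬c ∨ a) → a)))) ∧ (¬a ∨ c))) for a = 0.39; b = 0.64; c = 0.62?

(a ∨ a) = max(0.39, 0.39) = 0.39
(b ∨ (a ∨ a)) = max(0.64, 0.39) = 0.64
¬c: Łukasiewicz ¬ gives 1 − 0.62 = 0.38
¬¬c: Łukasiewicz ¬ gives 1 − 0.38 = 0.62
(¬¬c ∨ a) = max(0.62, 0.39) = 0.62
((¬¬c ∨ a) → a): min(1, 1 − 0.62 + 0.39) = 0.77
((b ∨ (a ∨ a)) → ((¬¬c ∨ a) → a)): min(1, 1 − 0.64 + 0.77) = 1
(c → ((b ∨ (a ∨ a)) → ((¬¬c ∨ a) → a))): min(1, 1 − 0.62 + 1) = 1
(a → (c → ((b ∨ (a ∨ a)) → ((¬¬c ∨ a) → a)))): min(1, 1 − 0.39 + 1) = 1
¬a: Łukasiewicz ¬ gives 1 − 0.39 = 0.61
(¬a ∨ c) = max(0.61, 0.62) = 0.62
((a → (c → ((b ∨ (a ∨ a)) → ((¬¬c ∨ a) → a)))) ∧ (¬a ∨ c)) = min(1, 0.62) = 0.62
¬((a → (c → ((b ∨ (a ∨ a)) → ((¬¬c ∨ a) → a)))) ∧ (¬a ∨ c)): Łukasiewicz ¬ gives 1 − 0.62 = 0.38
(c ∧ ¬((a → (c → ((b ∨ (a ∨ a)) → ((¬¬c ∨ a) → a)))) ∧ (¬a ∨ c))) = min(0.62, 0.38) = 0.38

0.38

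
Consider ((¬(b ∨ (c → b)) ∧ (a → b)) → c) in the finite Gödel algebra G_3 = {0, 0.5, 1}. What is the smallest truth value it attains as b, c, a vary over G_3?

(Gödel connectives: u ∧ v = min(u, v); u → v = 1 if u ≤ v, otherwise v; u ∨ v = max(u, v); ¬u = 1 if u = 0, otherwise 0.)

0.50

The minimum is attained at b = 0, c = 0.5, a = 0:
  (c → b): 0.5 > 0, so result = 0
  (b ∨ (c → b)) = max(0, 0) = 0
  ¬(b ∨ (c → b)): Gödel ¬ of 0 = 1 (operand is 0)
  (a → b): 0 ≤ 0, so result = 1
  (¬(b ∨ (c → b)) ∧ (a → b)) = min(1, 1) = 1
  ((¬(b ∨ (c → b)) ∧ (a → b)) → c): 1 > 0.5, so result = 0.5
Checking all 27 assignments confirms none give a value below 0.50.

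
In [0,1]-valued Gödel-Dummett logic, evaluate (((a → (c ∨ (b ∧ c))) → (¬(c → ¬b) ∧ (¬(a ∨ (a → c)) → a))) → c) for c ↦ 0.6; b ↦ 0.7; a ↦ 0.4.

(b ∧ c) = min(0.7, 0.6) = 0.6
(c ∨ (b ∧ c)) = max(0.6, 0.6) = 0.6
(a → (c ∨ (b ∧ c))): 0.4 ≤ 0.6, so result = 1
¬b: Gödel ¬ of 0.7 = 0 (operand ≠ 0)
(c → ¬b): 0.6 > 0, so result = 0
¬(c → ¬b): Gödel ¬ of 0 = 1 (operand is 0)
(a → c): 0.4 ≤ 0.6, so result = 1
(a ∨ (a → c)) = max(0.4, 1) = 1
¬(a ∨ (a → c)): Gödel ¬ of 1 = 0 (operand ≠ 0)
(¬(a ∨ (a → c)) → a): 0 ≤ 0.4, so result = 1
(¬(c → ¬b) ∧ (¬(a ∨ (a → c)) → a)) = min(1, 1) = 1
((a → (c ∨ (b ∧ c))) → (¬(c → ¬b) ∧ (¬(a ∨ (a → c)) → a))): 1 ≤ 1, so result = 1
(((a → (c ∨ (b ∧ c))) → (¬(c → ¬b) ∧ (¬(a ∨ (a → c)) → a))) → c): 1 > 0.6, so result = 0.6

0.60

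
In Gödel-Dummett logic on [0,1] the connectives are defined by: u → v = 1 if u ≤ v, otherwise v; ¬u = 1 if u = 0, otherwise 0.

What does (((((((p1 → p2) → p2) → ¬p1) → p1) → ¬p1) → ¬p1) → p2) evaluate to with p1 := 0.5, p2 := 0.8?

0.80

(p1 → p2): 0.5 ≤ 0.8, so result = 1
((p1 → p2) → p2): 1 > 0.8, so result = 0.8
¬p1: Gödel ¬ of 0.5 = 0 (operand ≠ 0)
(((p1 → p2) → p2) → ¬p1): 0.8 > 0, so result = 0
((((p1 → p2) → p2) → ¬p1) → p1): 0 ≤ 0.5, so result = 1
¬p1: Gödel ¬ of 0.5 = 0 (operand ≠ 0)
(((((p1 → p2) → p2) → ¬p1) → p1) → ¬p1): 1 > 0, so result = 0
¬p1: Gödel ¬ of 0.5 = 0 (operand ≠ 0)
((((((p1 → p2) → p2) → ¬p1) → p1) → ¬p1) → ¬p1): 0 ≤ 0, so result = 1
(((((((p1 → p2) → p2) → ¬p1) → p1) → ¬p1) → ¬p1) → p2): 1 > 0.8, so result = 0.8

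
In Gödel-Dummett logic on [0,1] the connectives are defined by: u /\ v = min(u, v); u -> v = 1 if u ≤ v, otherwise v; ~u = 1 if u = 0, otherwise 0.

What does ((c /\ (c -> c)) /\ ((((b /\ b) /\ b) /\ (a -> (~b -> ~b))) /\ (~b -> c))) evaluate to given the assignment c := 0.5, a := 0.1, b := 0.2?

0.20

(c -> c): 0.5 ≤ 0.5, so result = 1
(c /\ (c -> c)) = min(0.5, 1) = 0.5
(b /\ b) = min(0.2, 0.2) = 0.2
((b /\ b) /\ b) = min(0.2, 0.2) = 0.2
~b: Gödel ¬ of 0.2 = 0 (operand ≠ 0)
~b: Gödel ¬ of 0.2 = 0 (operand ≠ 0)
(~b -> ~b): 0 ≤ 0, so result = 1
(a -> (~b -> ~b)): 0.1 ≤ 1, so result = 1
(((b /\ b) /\ b) /\ (a -> (~b -> ~b))) = min(0.2, 1) = 0.2
~b: Gödel ¬ of 0.2 = 0 (operand ≠ 0)
(~b -> c): 0 ≤ 0.5, so result = 1
((((b /\ b) /\ b) /\ (a -> (~b -> ~b))) /\ (~b -> c)) = min(0.2, 1) = 0.2
((c /\ (c -> c)) /\ ((((b /\ b) /\ b) /\ (a -> (~b -> ~b))) /\ (~b -> c))) = min(0.5, 0.2) = 0.2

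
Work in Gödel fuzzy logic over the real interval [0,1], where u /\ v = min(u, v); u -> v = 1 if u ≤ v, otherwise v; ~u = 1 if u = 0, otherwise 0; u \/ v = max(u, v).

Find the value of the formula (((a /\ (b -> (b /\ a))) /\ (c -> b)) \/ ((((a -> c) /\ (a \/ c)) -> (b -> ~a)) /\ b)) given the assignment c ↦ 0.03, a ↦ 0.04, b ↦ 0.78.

0.04

(b /\ a) = min(0.78, 0.04) = 0.04
(b -> (b /\ a)): 0.78 > 0.04, so result = 0.04
(a /\ (b -> (b /\ a))) = min(0.04, 0.04) = 0.04
(c -> b): 0.03 ≤ 0.78, so result = 1
((a /\ (b -> (b /\ a))) /\ (c -> b)) = min(0.04, 1) = 0.04
(a -> c): 0.04 > 0.03, so result = 0.03
(a \/ c) = max(0.04, 0.03) = 0.04
((a -> c) /\ (a \/ c)) = min(0.03, 0.04) = 0.03
~a: Gödel ¬ of 0.04 = 0 (operand ≠ 0)
(b -> ~a): 0.78 > 0, so result = 0
(((a -> c) /\ (a \/ c)) -> (b -> ~a)): 0.03 > 0, so result = 0
((((a -> c) /\ (a \/ c)) -> (b -> ~a)) /\ b) = min(0, 0.78) = 0
(((a /\ (b -> (b /\ a))) /\ (c -> b)) \/ ((((a -> c) /\ (a \/ c)) -> (b -> ~a)) /\ b)) = max(0.04, 0) = 0.04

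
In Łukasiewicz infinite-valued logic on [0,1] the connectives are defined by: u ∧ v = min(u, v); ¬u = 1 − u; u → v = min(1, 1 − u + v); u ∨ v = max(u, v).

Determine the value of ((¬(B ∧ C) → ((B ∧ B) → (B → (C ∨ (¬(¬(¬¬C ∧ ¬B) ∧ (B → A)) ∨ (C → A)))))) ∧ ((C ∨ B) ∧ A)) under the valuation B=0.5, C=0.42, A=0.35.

(B ∧ C) = min(0.5, 0.42) = 0.42
¬(B ∧ C): Łukasiewicz ¬ gives 1 − 0.42 = 0.58
(B ∧ B) = min(0.5, 0.5) = 0.5
¬C: Łukasiewicz ¬ gives 1 − 0.42 = 0.58
¬¬C: Łukasiewicz ¬ gives 1 − 0.58 = 0.42
¬B: Łukasiewicz ¬ gives 1 − 0.5 = 0.5
(¬¬C ∧ ¬B) = min(0.42, 0.5) = 0.42
¬(¬¬C ∧ ¬B): Łukasiewicz ¬ gives 1 − 0.42 = 0.58
(B → A): min(1, 1 − 0.5 + 0.35) = 0.85
(¬(¬¬C ∧ ¬B) ∧ (B → A)) = min(0.58, 0.85) = 0.58
¬(¬(¬¬C ∧ ¬B) ∧ (B → A)): Łukasiewicz ¬ gives 1 − 0.58 = 0.42
(C → A): min(1, 1 − 0.42 + 0.35) = 0.93
(¬(¬(¬¬C ∧ ¬B) ∧ (B → A)) ∨ (C → A)) = max(0.42, 0.93) = 0.93
(C ∨ (¬(¬(¬¬C ∧ ¬B) ∧ (B → A)) ∨ (C → A))) = max(0.42, 0.93) = 0.93
(B → (C ∨ (¬(¬(¬¬C ∧ ¬B) ∧ (B → A)) ∨ (C → A)))): min(1, 1 − 0.5 + 0.93) = 1
((B ∧ B) → (B → (C ∨ (¬(¬(¬¬C ∧ ¬B) ∧ (B → A)) ∨ (C → A))))): min(1, 1 − 0.5 + 1) = 1
(¬(B ∧ C) → ((B ∧ B) → (B → (C ∨ (¬(¬(¬¬C ∧ ¬B) ∧ (B → A)) ∨ (C → A)))))): min(1, 1 − 0.58 + 1) = 1
(C ∨ B) = max(0.42, 0.5) = 0.5
((C ∨ B) ∧ A) = min(0.5, 0.35) = 0.35
((¬(B ∧ C) → ((B ∧ B) → (B → (C ∨ (¬(¬(¬¬C ∧ ¬B) ∧ (B → A)) ∨ (C → A)))))) ∧ ((C ∨ B) ∧ A)) = min(1, 0.35) = 0.35

0.35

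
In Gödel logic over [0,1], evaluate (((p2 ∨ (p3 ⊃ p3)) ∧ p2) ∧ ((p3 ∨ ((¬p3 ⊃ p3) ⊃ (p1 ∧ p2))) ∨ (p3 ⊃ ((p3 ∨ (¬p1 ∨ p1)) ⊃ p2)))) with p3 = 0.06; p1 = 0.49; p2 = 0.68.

0.68

(p3 ⊃ p3): 0.06 ≤ 0.06, so result = 1
(p2 ∨ (p3 ⊃ p3)) = max(0.68, 1) = 1
((p2 ∨ (p3 ⊃ p3)) ∧ p2) = min(1, 0.68) = 0.68
¬p3: Gödel ¬ of 0.06 = 0 (operand ≠ 0)
(¬p3 ⊃ p3): 0 ≤ 0.06, so result = 1
(p1 ∧ p2) = min(0.49, 0.68) = 0.49
((¬p3 ⊃ p3) ⊃ (p1 ∧ p2)): 1 > 0.49, so result = 0.49
(p3 ∨ ((¬p3 ⊃ p3) ⊃ (p1 ∧ p2))) = max(0.06, 0.49) = 0.49
¬p1: Gödel ¬ of 0.49 = 0 (operand ≠ 0)
(¬p1 ∨ p1) = max(0, 0.49) = 0.49
(p3 ∨ (¬p1 ∨ p1)) = max(0.06, 0.49) = 0.49
((p3 ∨ (¬p1 ∨ p1)) ⊃ p2): 0.49 ≤ 0.68, so result = 1
(p3 ⊃ ((p3 ∨ (¬p1 ∨ p1)) ⊃ p2)): 0.06 ≤ 1, so result = 1
((p3 ∨ ((¬p3 ⊃ p3) ⊃ (p1 ∧ p2))) ∨ (p3 ⊃ ((p3 ∨ (¬p1 ∨ p1)) ⊃ p2))) = max(0.49, 1) = 1
(((p2 ∨ (p3 ⊃ p3)) ∧ p2) ∧ ((p3 ∨ ((¬p3 ⊃ p3) ⊃ (p1 ∧ p2))) ∨ (p3 ⊃ ((p3 ∨ (¬p1 ∨ p1)) ⊃ p2)))) = min(0.68, 1) = 0.68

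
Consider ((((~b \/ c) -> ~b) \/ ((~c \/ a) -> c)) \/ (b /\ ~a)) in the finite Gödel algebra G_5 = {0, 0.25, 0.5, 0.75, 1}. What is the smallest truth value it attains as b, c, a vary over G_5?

The minimum is attained at b = 0.25, c = 0.25, a = 0.5:
  ~b: Gödel ¬ of 0.25 = 0 (operand ≠ 0)
  (~b \/ c) = max(0, 0.25) = 0.25
  ~b: Gödel ¬ of 0.25 = 0 (operand ≠ 0)
  ((~b \/ c) -> ~b): 0.25 > 0, so result = 0
  ~c: Gödel ¬ of 0.25 = 0 (operand ≠ 0)
  (~c \/ a) = max(0, 0.5) = 0.5
  ((~c \/ a) -> c): 0.5 > 0.25, so result = 0.25
  (((~b \/ c) -> ~b) \/ ((~c \/ a) -> c)) = max(0, 0.25) = 0.25
  ~a: Gödel ¬ of 0.5 = 0 (operand ≠ 0)
  (b /\ ~a) = min(0.25, 0) = 0
  ((((~b \/ c) -> ~b) \/ ((~c \/ a) -> c)) \/ (b /\ ~a)) = max(0.25, 0) = 0.25
Checking all 125 assignments confirms none give a value below 0.25.

0.25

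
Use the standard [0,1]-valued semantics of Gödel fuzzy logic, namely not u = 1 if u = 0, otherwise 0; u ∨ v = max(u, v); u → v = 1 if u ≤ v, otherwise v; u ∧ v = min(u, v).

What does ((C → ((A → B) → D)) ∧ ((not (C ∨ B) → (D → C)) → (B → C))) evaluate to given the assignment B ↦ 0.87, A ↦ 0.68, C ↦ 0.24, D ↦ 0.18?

(A → B): 0.68 ≤ 0.87, so result = 1
((A → B) → D): 1 > 0.18, so result = 0.18
(C → ((A → B) → D)): 0.24 > 0.18, so result = 0.18
(C ∨ B) = max(0.24, 0.87) = 0.87
not (C ∨ B): Gödel ¬ of 0.87 = 0 (operand ≠ 0)
(D → C): 0.18 ≤ 0.24, so result = 1
(not (C ∨ B) → (D → C)): 0 ≤ 1, so result = 1
(B → C): 0.87 > 0.24, so result = 0.24
((not (C ∨ B) → (D → C)) → (B → C)): 1 > 0.24, so result = 0.24
((C → ((A → B) → D)) ∧ ((not (C ∨ B) → (D → C)) → (B → C))) = min(0.18, 0.24) = 0.18

0.18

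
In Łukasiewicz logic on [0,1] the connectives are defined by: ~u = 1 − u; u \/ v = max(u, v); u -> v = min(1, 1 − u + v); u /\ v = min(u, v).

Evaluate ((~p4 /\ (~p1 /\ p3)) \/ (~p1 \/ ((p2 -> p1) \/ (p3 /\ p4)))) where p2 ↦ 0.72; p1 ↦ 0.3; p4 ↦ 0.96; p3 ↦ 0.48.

~p4: Łukasiewicz ¬ gives 1 − 0.96 = 0.04
~p1: Łukasiewicz ¬ gives 1 − 0.3 = 0.7
(~p1 /\ p3) = min(0.7, 0.48) = 0.48
(~p4 /\ (~p1 /\ p3)) = min(0.04, 0.48) = 0.04
~p1: Łukasiewicz ¬ gives 1 − 0.3 = 0.7
(p2 -> p1): min(1, 1 − 0.72 + 0.3) = 0.58
(p3 /\ p4) = min(0.48, 0.96) = 0.48
((p2 -> p1) \/ (p3 /\ p4)) = max(0.58, 0.48) = 0.58
(~p1 \/ ((p2 -> p1) \/ (p3 /\ p4))) = max(0.7, 0.58) = 0.7
((~p4 /\ (~p1 /\ p3)) \/ (~p1 \/ ((p2 -> p1) \/ (p3 /\ p4)))) = max(0.04, 0.7) = 0.7

0.70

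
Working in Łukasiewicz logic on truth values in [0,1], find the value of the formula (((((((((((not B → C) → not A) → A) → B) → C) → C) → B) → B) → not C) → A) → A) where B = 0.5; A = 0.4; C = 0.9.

not B: Łukasiewicz ¬ gives 1 − 0.5 = 0.5
(not B → C): min(1, 1 − 0.5 + 0.9) = 1
not A: Łukasiewicz ¬ gives 1 − 0.4 = 0.6
((not B → C) → not A): min(1, 1 − 1 + 0.6) = 0.6
(((not B → C) → not A) → A): min(1, 1 − 0.6 + 0.4) = 0.8
((((not B → C) → not A) → A) → B): min(1, 1 − 0.8 + 0.5) = 0.7
(((((not B → C) → not A) → A) → B) → C): min(1, 1 − 0.7 + 0.9) = 1
((((((not B → C) → not A) → A) → B) → C) → C): min(1, 1 − 1 + 0.9) = 0.9
(((((((not B → C) → not A) → A) → B) → C) → C) → B): min(1, 1 − 0.9 + 0.5) = 0.6
((((((((not B → C) → not A) → A) → B) → C) → C) → B) → B): min(1, 1 − 0.6 + 0.5) = 0.9
not C: Łukasiewicz ¬ gives 1 − 0.9 = 0.1
(((((((((not B → C) → not A) → A) → B) → C) → C) → B) → B) → not C): min(1, 1 − 0.9 + 0.1) = 0.2
((((((((((not B → C) → not A) → A) → B) → C) → C) → B) → B) → not C) → A): min(1, 1 − 0.2 + 0.4) = 1
(((((((((((not B → C) → not A) → A) → B) → C) → C) → B) → B) → not C) → A) → A): min(1, 1 − 1 + 0.4) = 0.4

0.40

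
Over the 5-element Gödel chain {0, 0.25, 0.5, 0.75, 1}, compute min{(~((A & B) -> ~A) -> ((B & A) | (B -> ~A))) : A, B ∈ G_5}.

The minimum is attained at A = 0.25, B = 0.25:
  (A & B) = min(0.25, 0.25) = 0.25
  ~A: Gödel ¬ of 0.25 = 0 (operand ≠ 0)
  ((A & B) -> ~A): 0.25 > 0, so result = 0
  ~((A & B) -> ~A): Gödel ¬ of 0 = 1 (operand is 0)
  (B & A) = min(0.25, 0.25) = 0.25
  ~A: Gödel ¬ of 0.25 = 0 (operand ≠ 0)
  (B -> ~A): 0.25 > 0, so result = 0
  ((B & A) | (B -> ~A)) = max(0.25, 0) = 0.25
  (~((A & B) -> ~A) -> ((B & A) | (B -> ~A))): 1 > 0.25, so result = 0.25
Checking all 25 assignments confirms none give a value below 0.25.

0.25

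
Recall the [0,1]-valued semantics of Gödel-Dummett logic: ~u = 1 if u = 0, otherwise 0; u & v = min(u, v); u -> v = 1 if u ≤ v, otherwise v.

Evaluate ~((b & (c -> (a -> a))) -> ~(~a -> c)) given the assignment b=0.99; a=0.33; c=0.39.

1.00

(a -> a): 0.33 ≤ 0.33, so result = 1
(c -> (a -> a)): 0.39 ≤ 1, so result = 1
(b & (c -> (a -> a))) = min(0.99, 1) = 0.99
~a: Gödel ¬ of 0.33 = 0 (operand ≠ 0)
(~a -> c): 0 ≤ 0.39, so result = 1
~(~a -> c): Gödel ¬ of 1 = 0 (operand ≠ 0)
((b & (c -> (a -> a))) -> ~(~a -> c)): 0.99 > 0, so result = 0
~((b & (c -> (a -> a))) -> ~(~a -> c)): Gödel ¬ of 0 = 1 (operand is 0)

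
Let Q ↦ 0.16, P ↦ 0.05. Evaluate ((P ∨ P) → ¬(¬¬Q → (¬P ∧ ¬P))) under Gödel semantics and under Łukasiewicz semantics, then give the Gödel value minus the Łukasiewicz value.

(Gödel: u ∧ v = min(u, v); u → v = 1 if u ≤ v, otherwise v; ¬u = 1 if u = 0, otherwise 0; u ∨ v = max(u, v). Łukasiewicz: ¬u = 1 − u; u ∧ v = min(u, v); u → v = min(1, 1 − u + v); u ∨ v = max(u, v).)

Gödel evaluation:
  (P ∨ P) = max(0.05, 0.05) = 0.05
  ¬Q: Gödel ¬ of 0.16 = 0 (operand ≠ 0)
  ¬¬Q: Gödel ¬ of 0 = 1 (operand is 0)
  ¬P: Gödel ¬ of 0.05 = 0 (operand ≠ 0)
  ¬P: Gödel ¬ of 0.05 = 0 (operand ≠ 0)
  (¬P ∧ ¬P) = min(0, 0) = 0
  (¬¬Q → (¬P ∧ ¬P)): 1 > 0, so result = 0
  ¬(¬¬Q → (¬P ∧ ¬P)): Gödel ¬ of 0 = 1 (operand is 0)
  ((P ∨ P) → ¬(¬¬Q → (¬P ∧ ¬P))): 0.05 ≤ 1, so result = 1
  Gödel value = 1
Łukasiewicz evaluation:
  (P ∨ P) = max(0.05, 0.05) = 0.05
  ¬Q: Łukasiewicz ¬ gives 1 − 0.16 = 0.84
  ¬¬Q: Łukasiewicz ¬ gives 1 − 0.84 = 0.16
  ¬P: Łukasiewicz ¬ gives 1 − 0.05 = 0.95
  ¬P: Łukasiewicz ¬ gives 1 − 0.05 = 0.95
  (¬P ∧ ¬P) = min(0.95, 0.95) = 0.95
  (¬¬Q → (¬P ∧ ¬P)): min(1, 1 − 0.16 + 0.95) = 1
  ¬(¬¬Q → (¬P ∧ ¬P)): Łukasiewicz ¬ gives 1 − 1 = 0
  ((P ∨ P) → ¬(¬¬Q → (¬P ∧ ¬P))): min(1, 1 − 0.05 + 0) = 0.95
  Łukasiewicz value = 0.95
Difference: 1 − 0.95 = 0.05

0.05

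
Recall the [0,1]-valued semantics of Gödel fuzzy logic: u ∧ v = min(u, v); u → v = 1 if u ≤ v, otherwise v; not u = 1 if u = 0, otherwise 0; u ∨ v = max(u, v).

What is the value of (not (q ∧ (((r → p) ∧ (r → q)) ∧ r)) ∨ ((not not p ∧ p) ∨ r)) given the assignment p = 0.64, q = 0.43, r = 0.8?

0.80

(r → p): 0.8 > 0.64, so result = 0.64
(r → q): 0.8 > 0.43, so result = 0.43
((r → p) ∧ (r → q)) = min(0.64, 0.43) = 0.43
(((r → p) ∧ (r → q)) ∧ r) = min(0.43, 0.8) = 0.43
(q ∧ (((r → p) ∧ (r → q)) ∧ r)) = min(0.43, 0.43) = 0.43
not (q ∧ (((r → p) ∧ (r → q)) ∧ r)): Gödel ¬ of 0.43 = 0 (operand ≠ 0)
not p: Gödel ¬ of 0.64 = 0 (operand ≠ 0)
not not p: Gödel ¬ of 0 = 1 (operand is 0)
(not not p ∧ p) = min(1, 0.64) = 0.64
((not not p ∧ p) ∨ r) = max(0.64, 0.8) = 0.8
(not (q ∧ (((r → p) ∧ (r → q)) ∧ r)) ∨ ((not not p ∧ p) ∨ r)) = max(0, 0.8) = 0.8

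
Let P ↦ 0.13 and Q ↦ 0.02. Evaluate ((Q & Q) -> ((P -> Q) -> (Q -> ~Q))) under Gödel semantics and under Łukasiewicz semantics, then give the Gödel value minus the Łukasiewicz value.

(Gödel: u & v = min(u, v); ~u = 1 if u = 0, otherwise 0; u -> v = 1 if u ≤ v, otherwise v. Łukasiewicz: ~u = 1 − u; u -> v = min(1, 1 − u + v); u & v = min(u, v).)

-1.00

Gödel evaluation:
  (Q & Q) = min(0.02, 0.02) = 0.02
  (P -> Q): 0.13 > 0.02, so result = 0.02
  ~Q: Gödel ¬ of 0.02 = 0 (operand ≠ 0)
  (Q -> ~Q): 0.02 > 0, so result = 0
  ((P -> Q) -> (Q -> ~Q)): 0.02 > 0, so result = 0
  ((Q & Q) -> ((P -> Q) -> (Q -> ~Q))): 0.02 > 0, so result = 0
  Gödel value = 0
Łukasiewicz evaluation:
  (Q & Q) = min(0.02, 0.02) = 0.02
  (P -> Q): min(1, 1 − 0.13 + 0.02) = 0.89
  ~Q: Łukasiewicz ¬ gives 1 − 0.02 = 0.98
  (Q -> ~Q): min(1, 1 − 0.02 + 0.98) = 1
  ((P -> Q) -> (Q -> ~Q)): min(1, 1 − 0.89 + 1) = 1
  ((Q & Q) -> ((P -> Q) -> (Q -> ~Q))): min(1, 1 − 0.02 + 1) = 1
  Łukasiewicz value = 1
Difference: 0 − 1 = -1.00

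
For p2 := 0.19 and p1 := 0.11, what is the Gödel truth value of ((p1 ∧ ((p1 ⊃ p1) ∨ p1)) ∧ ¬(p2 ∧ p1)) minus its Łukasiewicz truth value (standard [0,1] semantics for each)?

Gödel evaluation:
  (p1 ⊃ p1): 0.11 ≤ 0.11, so result = 1
  ((p1 ⊃ p1) ∨ p1) = max(1, 0.11) = 1
  (p1 ∧ ((p1 ⊃ p1) ∨ p1)) = min(0.11, 1) = 0.11
  (p2 ∧ p1) = min(0.19, 0.11) = 0.11
  ¬(p2 ∧ p1): Gödel ¬ of 0.11 = 0 (operand ≠ 0)
  ((p1 ∧ ((p1 ⊃ p1) ∨ p1)) ∧ ¬(p2 ∧ p1)) = min(0.11, 0) = 0
  Gödel value = 0
Łukasiewicz evaluation:
  (p1 ⊃ p1): min(1, 1 − 0.11 + 0.11) = 1
  ((p1 ⊃ p1) ∨ p1) = max(1, 0.11) = 1
  (p1 ∧ ((p1 ⊃ p1) ∨ p1)) = min(0.11, 1) = 0.11
  (p2 ∧ p1) = min(0.19, 0.11) = 0.11
  ¬(p2 ∧ p1): Łukasiewicz ¬ gives 1 − 0.11 = 0.89
  ((p1 ∧ ((p1 ⊃ p1) ∨ p1)) ∧ ¬(p2 ∧ p1)) = min(0.11, 0.89) = 0.11
  Łukasiewicz value = 0.11
Difference: 0 − 0.11 = -0.11

-0.11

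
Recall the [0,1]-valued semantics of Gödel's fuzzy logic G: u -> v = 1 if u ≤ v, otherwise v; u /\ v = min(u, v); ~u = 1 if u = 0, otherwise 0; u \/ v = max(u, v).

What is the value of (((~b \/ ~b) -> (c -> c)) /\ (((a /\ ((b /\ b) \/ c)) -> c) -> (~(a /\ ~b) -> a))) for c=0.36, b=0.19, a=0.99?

~b: Gödel ¬ of 0.19 = 0 (operand ≠ 0)
~b: Gödel ¬ of 0.19 = 0 (operand ≠ 0)
(~b \/ ~b) = max(0, 0) = 0
(c -> c): 0.36 ≤ 0.36, so result = 1
((~b \/ ~b) -> (c -> c)): 0 ≤ 1, so result = 1
(b /\ b) = min(0.19, 0.19) = 0.19
((b /\ b) \/ c) = max(0.19, 0.36) = 0.36
(a /\ ((b /\ b) \/ c)) = min(0.99, 0.36) = 0.36
((a /\ ((b /\ b) \/ c)) -> c): 0.36 ≤ 0.36, so result = 1
~b: Gödel ¬ of 0.19 = 0 (operand ≠ 0)
(a /\ ~b) = min(0.99, 0) = 0
~(a /\ ~b): Gödel ¬ of 0 = 1 (operand is 0)
(~(a /\ ~b) -> a): 1 > 0.99, so result = 0.99
(((a /\ ((b /\ b) \/ c)) -> c) -> (~(a /\ ~b) -> a)): 1 > 0.99, so result = 0.99
(((~b \/ ~b) -> (c -> c)) /\ (((a /\ ((b /\ b) \/ c)) -> c) -> (~(a /\ ~b) -> a))) = min(1, 0.99) = 0.99

0.99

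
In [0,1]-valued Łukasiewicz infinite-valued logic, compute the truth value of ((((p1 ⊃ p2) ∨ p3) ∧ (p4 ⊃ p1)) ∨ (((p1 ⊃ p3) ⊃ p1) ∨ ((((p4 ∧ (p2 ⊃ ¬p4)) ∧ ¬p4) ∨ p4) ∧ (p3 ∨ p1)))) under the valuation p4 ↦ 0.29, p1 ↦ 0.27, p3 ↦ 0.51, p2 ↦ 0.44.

(p1 ⊃ p2): min(1, 1 − 0.27 + 0.44) = 1
((p1 ⊃ p2) ∨ p3) = max(1, 0.51) = 1
(p4 ⊃ p1): min(1, 1 − 0.29 + 0.27) = 0.98
(((p1 ⊃ p2) ∨ p3) ∧ (p4 ⊃ p1)) = min(1, 0.98) = 0.98
(p1 ⊃ p3): min(1, 1 − 0.27 + 0.51) = 1
((p1 ⊃ p3) ⊃ p1): min(1, 1 − 1 + 0.27) = 0.27
¬p4: Łukasiewicz ¬ gives 1 − 0.29 = 0.71
(p2 ⊃ ¬p4): min(1, 1 − 0.44 + 0.71) = 1
(p4 ∧ (p2 ⊃ ¬p4)) = min(0.29, 1) = 0.29
¬p4: Łukasiewicz ¬ gives 1 − 0.29 = 0.71
((p4 ∧ (p2 ⊃ ¬p4)) ∧ ¬p4) = min(0.29, 0.71) = 0.29
(((p4 ∧ (p2 ⊃ ¬p4)) ∧ ¬p4) ∨ p4) = max(0.29, 0.29) = 0.29
(p3 ∨ p1) = max(0.51, 0.27) = 0.51
((((p4 ∧ (p2 ⊃ ¬p4)) ∧ ¬p4) ∨ p4) ∧ (p3 ∨ p1)) = min(0.29, 0.51) = 0.29
(((p1 ⊃ p3) ⊃ p1) ∨ ((((p4 ∧ (p2 ⊃ ¬p4)) ∧ ¬p4) ∨ p4) ∧ (p3 ∨ p1))) = max(0.27, 0.29) = 0.29
((((p1 ⊃ p2) ∨ p3) ∧ (p4 ⊃ p1)) ∨ (((p1 ⊃ p3) ⊃ p1) ∨ ((((p4 ∧ (p2 ⊃ ¬p4)) ∧ ¬p4) ∨ p4) ∧ (p3 ∨ p1)))) = max(0.98, 0.29) = 0.98

0.98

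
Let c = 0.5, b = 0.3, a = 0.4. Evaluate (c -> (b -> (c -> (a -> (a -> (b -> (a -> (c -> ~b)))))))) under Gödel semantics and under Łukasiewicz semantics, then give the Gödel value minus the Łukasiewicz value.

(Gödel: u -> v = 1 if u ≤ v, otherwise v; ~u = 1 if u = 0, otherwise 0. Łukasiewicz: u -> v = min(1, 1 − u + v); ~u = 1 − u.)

-1.00

Gödel evaluation:
  ~b: Gödel ¬ of 0.3 = 0 (operand ≠ 0)
  (c -> ~b): 0.5 > 0, so result = 0
  (a -> (c -> ~b)): 0.4 > 0, so result = 0
  (b -> (a -> (c -> ~b))): 0.3 > 0, so result = 0
  (a -> (b -> (a -> (c -> ~b)))): 0.4 > 0, so result = 0
  (a -> (a -> (b -> (a -> (c -> ~b))))): 0.4 > 0, so result = 0
  (c -> (a -> (a -> (b -> (a -> (c -> ~b)))))): 0.5 > 0, so result = 0
  (b -> (c -> (a -> (a -> (b -> (a -> (c -> ~b))))))): 0.3 > 0, so result = 0
  (c -> (b -> (c -> (a -> (a -> (b -> (a -> (c -> ~b)))))))): 0.5 > 0, so result = 0
  Gödel value = 0
Łukasiewicz evaluation:
  ~b: Łukasiewicz ¬ gives 1 − 0.3 = 0.7
  (c -> ~b): min(1, 1 − 0.5 + 0.7) = 1
  (a -> (c -> ~b)): min(1, 1 − 0.4 + 1) = 1
  (b -> (a -> (c -> ~b))): min(1, 1 − 0.3 + 1) = 1
  (a -> (b -> (a -> (c -> ~b)))): min(1, 1 − 0.4 + 1) = 1
  (a -> (a -> (b -> (a -> (c -> ~b))))): min(1, 1 − 0.4 + 1) = 1
  (c -> (a -> (a -> (b -> (a -> (c -> ~b)))))): min(1, 1 − 0.5 + 1) = 1
  (b -> (c -> (a -> (a -> (b -> (a -> (c -> ~b))))))): min(1, 1 − 0.3 + 1) = 1
  (c -> (b -> (c -> (a -> (a -> (b -> (a -> (c -> ~b)))))))): min(1, 1 − 0.5 + 1) = 1
  Łukasiewicz value = 1
Difference: 0 − 1 = -1.00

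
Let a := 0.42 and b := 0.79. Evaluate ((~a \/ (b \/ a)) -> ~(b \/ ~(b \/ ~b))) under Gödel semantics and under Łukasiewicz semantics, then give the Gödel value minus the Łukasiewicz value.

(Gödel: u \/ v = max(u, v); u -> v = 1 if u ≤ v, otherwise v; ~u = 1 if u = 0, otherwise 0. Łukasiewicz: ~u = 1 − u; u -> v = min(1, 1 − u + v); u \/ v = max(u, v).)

-0.42

Gödel evaluation:
  ~a: Gödel ¬ of 0.42 = 0 (operand ≠ 0)
  (b \/ a) = max(0.79, 0.42) = 0.79
  (~a \/ (b \/ a)) = max(0, 0.79) = 0.79
  ~b: Gödel ¬ of 0.79 = 0 (operand ≠ 0)
  (b \/ ~b) = max(0.79, 0) = 0.79
  ~(b \/ ~b): Gödel ¬ of 0.79 = 0 (operand ≠ 0)
  (b \/ ~(b \/ ~b)) = max(0.79, 0) = 0.79
  ~(b \/ ~(b \/ ~b)): Gödel ¬ of 0.79 = 0 (operand ≠ 0)
  ((~a \/ (b \/ a)) -> ~(b \/ ~(b \/ ~b))): 0.79 > 0, so result = 0
  Gödel value = 0
Łukasiewicz evaluation:
  ~a: Łukasiewicz ¬ gives 1 − 0.42 = 0.58
  (b \/ a) = max(0.79, 0.42) = 0.79
  (~a \/ (b \/ a)) = max(0.58, 0.79) = 0.79
  ~b: Łukasiewicz ¬ gives 1 − 0.79 = 0.21
  (b \/ ~b) = max(0.79, 0.21) = 0.79
  ~(b \/ ~b): Łukasiewicz ¬ gives 1 − 0.79 = 0.21
  (b \/ ~(b \/ ~b)) = max(0.79, 0.21) = 0.79
  ~(b \/ ~(b \/ ~b)): Łukasiewicz ¬ gives 1 − 0.79 = 0.21
  ((~a \/ (b \/ a)) -> ~(b \/ ~(b \/ ~b))): min(1, 1 − 0.79 + 0.21) = 0.42
  Łukasiewicz value = 0.42
Difference: 0 − 0.42 = -0.42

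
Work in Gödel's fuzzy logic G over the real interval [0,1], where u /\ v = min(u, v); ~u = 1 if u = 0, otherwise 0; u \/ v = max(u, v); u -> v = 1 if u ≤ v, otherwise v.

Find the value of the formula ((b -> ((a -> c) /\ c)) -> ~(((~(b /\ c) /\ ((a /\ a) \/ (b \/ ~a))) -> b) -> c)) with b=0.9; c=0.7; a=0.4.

(a -> c): 0.4 ≤ 0.7, so result = 1
((a -> c) /\ c) = min(1, 0.7) = 0.7
(b -> ((a -> c) /\ c)): 0.9 > 0.7, so result = 0.7
(b /\ c) = min(0.9, 0.7) = 0.7
~(b /\ c): Gödel ¬ of 0.7 = 0 (operand ≠ 0)
(a /\ a) = min(0.4, 0.4) = 0.4
~a: Gödel ¬ of 0.4 = 0 (operand ≠ 0)
(b \/ ~a) = max(0.9, 0) = 0.9
((a /\ a) \/ (b \/ ~a)) = max(0.4, 0.9) = 0.9
(~(b /\ c) /\ ((a /\ a) \/ (b \/ ~a))) = min(0, 0.9) = 0
((~(b /\ c) /\ ((a /\ a) \/ (b \/ ~a))) -> b): 0 ≤ 0.9, so result = 1
(((~(b /\ c) /\ ((a /\ a) \/ (b \/ ~a))) -> b) -> c): 1 > 0.7, so result = 0.7
~(((~(b /\ c) /\ ((a /\ a) \/ (b \/ ~a))) -> b) -> c): Gödel ¬ of 0.7 = 0 (operand ≠ 0)
((b -> ((a -> c) /\ c)) -> ~(((~(b /\ c) /\ ((a /\ a) \/ (b \/ ~a))) -> b) -> c)): 0.7 > 0, so result = 0

0.00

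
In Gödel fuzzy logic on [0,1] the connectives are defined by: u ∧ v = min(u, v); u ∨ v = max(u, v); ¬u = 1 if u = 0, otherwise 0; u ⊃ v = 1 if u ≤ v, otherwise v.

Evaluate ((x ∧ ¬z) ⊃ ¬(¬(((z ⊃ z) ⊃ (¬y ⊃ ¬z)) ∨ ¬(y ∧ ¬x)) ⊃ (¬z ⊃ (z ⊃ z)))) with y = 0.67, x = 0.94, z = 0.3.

¬z: Gödel ¬ of 0.3 = 0 (operand ≠ 0)
(x ∧ ¬z) = min(0.94, 0) = 0
(z ⊃ z): 0.3 ≤ 0.3, so result = 1
¬y: Gödel ¬ of 0.67 = 0 (operand ≠ 0)
¬z: Gödel ¬ of 0.3 = 0 (operand ≠ 0)
(¬y ⊃ ¬z): 0 ≤ 0, so result = 1
((z ⊃ z) ⊃ (¬y ⊃ ¬z)): 1 ≤ 1, so result = 1
¬x: Gödel ¬ of 0.94 = 0 (operand ≠ 0)
(y ∧ ¬x) = min(0.67, 0) = 0
¬(y ∧ ¬x): Gödel ¬ of 0 = 1 (operand is 0)
(((z ⊃ z) ⊃ (¬y ⊃ ¬z)) ∨ ¬(y ∧ ¬x)) = max(1, 1) = 1
¬(((z ⊃ z) ⊃ (¬y ⊃ ¬z)) ∨ ¬(y ∧ ¬x)): Gödel ¬ of 1 = 0 (operand ≠ 0)
¬z: Gödel ¬ of 0.3 = 0 (operand ≠ 0)
(z ⊃ z): 0.3 ≤ 0.3, so result = 1
(¬z ⊃ (z ⊃ z)): 0 ≤ 1, so result = 1
(¬(((z ⊃ z) ⊃ (¬y ⊃ ¬z)) ∨ ¬(y ∧ ¬x)) ⊃ (¬z ⊃ (z ⊃ z))): 0 ≤ 1, so result = 1
¬(¬(((z ⊃ z) ⊃ (¬y ⊃ ¬z)) ∨ ¬(y ∧ ¬x)) ⊃ (¬z ⊃ (z ⊃ z))): Gödel ¬ of 1 = 0 (operand ≠ 0)
((x ∧ ¬z) ⊃ ¬(¬(((z ⊃ z) ⊃ (¬y ⊃ ¬z)) ∨ ¬(y ∧ ¬x)) ⊃ (¬z ⊃ (z ⊃ z)))): 0 ≤ 0, so result = 1

1.00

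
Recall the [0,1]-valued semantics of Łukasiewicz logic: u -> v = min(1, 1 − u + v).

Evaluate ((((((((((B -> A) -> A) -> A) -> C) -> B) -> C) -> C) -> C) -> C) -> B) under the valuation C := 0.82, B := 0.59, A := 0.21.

(B -> A): min(1, 1 − 0.59 + 0.21) = 0.62
((B -> A) -> A): min(1, 1 − 0.62 + 0.21) = 0.59
(((B -> A) -> A) -> A): min(1, 1 − 0.59 + 0.21) = 0.62
((((B -> A) -> A) -> A) -> C): min(1, 1 − 0.62 + 0.82) = 1
(((((B -> A) -> A) -> A) -> C) -> B): min(1, 1 − 1 + 0.59) = 0.59
((((((B -> A) -> A) -> A) -> C) -> B) -> C): min(1, 1 − 0.59 + 0.82) = 1
(((((((B -> A) -> A) -> A) -> C) -> B) -> C) -> C): min(1, 1 − 1 + 0.82) = 0.82
((((((((B -> A) -> A) -> A) -> C) -> B) -> C) -> C) -> C): min(1, 1 − 0.82 + 0.82) = 1
(((((((((B -> A) -> A) -> A) -> C) -> B) -> C) -> C) -> C) -> C): min(1, 1 − 1 + 0.82) = 0.82
((((((((((B -> A) -> A) -> A) -> C) -> B) -> C) -> C) -> C) -> C) -> B): min(1, 1 − 0.82 + 0.59) = 0.77

0.77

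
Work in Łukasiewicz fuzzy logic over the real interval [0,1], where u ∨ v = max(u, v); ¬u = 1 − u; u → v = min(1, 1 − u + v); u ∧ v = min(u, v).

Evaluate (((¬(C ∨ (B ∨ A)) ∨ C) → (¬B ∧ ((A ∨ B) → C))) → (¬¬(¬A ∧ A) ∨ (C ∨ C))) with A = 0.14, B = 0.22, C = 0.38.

(B ∨ A) = max(0.22, 0.14) = 0.22
(C ∨ (B ∨ A)) = max(0.38, 0.22) = 0.38
¬(C ∨ (B ∨ A)): Łukasiewicz ¬ gives 1 − 0.38 = 0.62
(¬(C ∨ (B ∨ A)) ∨ C) = max(0.62, 0.38) = 0.62
¬B: Łukasiewicz ¬ gives 1 − 0.22 = 0.78
(A ∨ B) = max(0.14, 0.22) = 0.22
((A ∨ B) → C): min(1, 1 − 0.22 + 0.38) = 1
(¬B ∧ ((A ∨ B) → C)) = min(0.78, 1) = 0.78
((¬(C ∨ (B ∨ A)) ∨ C) → (¬B ∧ ((A ∨ B) → C))): min(1, 1 − 0.62 + 0.78) = 1
¬A: Łukasiewicz ¬ gives 1 − 0.14 = 0.86
(¬A ∧ A) = min(0.86, 0.14) = 0.14
¬(¬A ∧ A): Łukasiewicz ¬ gives 1 − 0.14 = 0.86
¬¬(¬A ∧ A): Łukasiewicz ¬ gives 1 − 0.86 = 0.14
(C ∨ C) = max(0.38, 0.38) = 0.38
(¬¬(¬A ∧ A) ∨ (C ∨ C)) = max(0.14, 0.38) = 0.38
(((¬(C ∨ (B ∨ A)) ∨ C) → (¬B ∧ ((A ∨ B) → C))) → (¬¬(¬A ∧ A) ∨ (C ∨ C))): min(1, 1 − 1 + 0.38) = 0.38

0.38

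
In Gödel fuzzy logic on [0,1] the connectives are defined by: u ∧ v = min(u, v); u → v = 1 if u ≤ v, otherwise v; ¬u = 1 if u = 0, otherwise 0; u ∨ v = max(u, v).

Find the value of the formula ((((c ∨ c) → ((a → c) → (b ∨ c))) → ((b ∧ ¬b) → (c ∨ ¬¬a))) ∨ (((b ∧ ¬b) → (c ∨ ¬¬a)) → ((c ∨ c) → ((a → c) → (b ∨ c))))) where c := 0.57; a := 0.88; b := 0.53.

(c ∨ c) = max(0.57, 0.57) = 0.57
(a → c): 0.88 > 0.57, so result = 0.57
(b ∨ c) = max(0.53, 0.57) = 0.57
((a → c) → (b ∨ c)): 0.57 ≤ 0.57, so result = 1
((c ∨ c) → ((a → c) → (b ∨ c))): 0.57 ≤ 1, so result = 1
¬b: Gödel ¬ of 0.53 = 0 (operand ≠ 0)
(b ∧ ¬b) = min(0.53, 0) = 0
¬a: Gödel ¬ of 0.88 = 0 (operand ≠ 0)
¬¬a: Gödel ¬ of 0 = 1 (operand is 0)
(c ∨ ¬¬a) = max(0.57, 1) = 1
((b ∧ ¬b) → (c ∨ ¬¬a)): 0 ≤ 1, so result = 1
(((c ∨ c) → ((a → c) → (b ∨ c))) → ((b ∧ ¬b) → (c ∨ ¬¬a))): 1 ≤ 1, so result = 1
¬b: Gödel ¬ of 0.53 = 0 (operand ≠ 0)
(b ∧ ¬b) = min(0.53, 0) = 0
¬a: Gödel ¬ of 0.88 = 0 (operand ≠ 0)
¬¬a: Gödel ¬ of 0 = 1 (operand is 0)
(c ∨ ¬¬a) = max(0.57, 1) = 1
((b ∧ ¬b) → (c ∨ ¬¬a)): 0 ≤ 1, so result = 1
(c ∨ c) = max(0.57, 0.57) = 0.57
(a → c): 0.88 > 0.57, so result = 0.57
(b ∨ c) = max(0.53, 0.57) = 0.57
((a → c) → (b ∨ c)): 0.57 ≤ 0.57, so result = 1
((c ∨ c) → ((a → c) → (b ∨ c))): 0.57 ≤ 1, so result = 1
(((b ∧ ¬b) → (c ∨ ¬¬a)) → ((c ∨ c) → ((a → c) → (b ∨ c)))): 1 ≤ 1, so result = 1
((((c ∨ c) → ((a → c) → (b ∨ c))) → ((b ∧ ¬b) → (c ∨ ¬¬a))) ∨ (((b ∧ ¬b) → (c ∨ ¬¬a)) → ((c ∨ c) → ((a → c) → (b ∨ c))))) = max(1, 1) = 1

1.00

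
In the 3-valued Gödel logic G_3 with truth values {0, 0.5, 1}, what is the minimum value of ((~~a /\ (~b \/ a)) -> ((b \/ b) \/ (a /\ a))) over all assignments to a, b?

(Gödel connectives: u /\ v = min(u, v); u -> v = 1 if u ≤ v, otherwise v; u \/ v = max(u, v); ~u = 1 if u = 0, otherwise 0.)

The minimum is attained at a = 0.5, b = 0:
  ~a: Gödel ¬ of 0.5 = 0 (operand ≠ 0)
  ~~a: Gödel ¬ of 0 = 1 (operand is 0)
  ~b: Gödel ¬ of 0 = 1 (operand is 0)
  (~b \/ a) = max(1, 0.5) = 1
  (~~a /\ (~b \/ a)) = min(1, 1) = 1
  (b \/ b) = max(0, 0) = 0
  (a /\ a) = min(0.5, 0.5) = 0.5
  ((b \/ b) \/ (a /\ a)) = max(0, 0.5) = 0.5
  ((~~a /\ (~b \/ a)) -> ((b \/ b) \/ (a /\ a))): 1 > 0.5, so result = 0.5
Checking all 9 assignments confirms none give a value below 0.50.

0.50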